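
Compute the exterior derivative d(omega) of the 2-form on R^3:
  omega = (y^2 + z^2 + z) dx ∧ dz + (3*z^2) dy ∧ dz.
d(omega) = (-2*y) dx ∧ dy ∧ dz

For a 2-form omega = sum_{i<j} g_{ij} dx_i ∧ dx_j, the exterior derivative is
  d(omega) = sum_{i<j} d(g_{ij}) ∧ dx_i ∧ dx_j = sum_{i<j, k} (∂g_{ij}/∂x_k) dx_k ∧ dx_i ∧ dx_j.
Expand each term, using dx_k ∧ dx_i ∧ dx_j = sgn(permutation) dx_{(a)} ∧ dx_{(b)} ∧ dx_{(c)} with (a < b < c) sorted:
  d(y^2 + z^2 + z) includes (∂/∂y)(y^2 + z^2 + z) dy = (2*y) dy, which multiplied by dx ∧ dz gives (-2*y) dx ∧ dy ∧ dz
Collecting like 3-forms: d(omega) = (-2*y) dx ∧ dy ∧ dz.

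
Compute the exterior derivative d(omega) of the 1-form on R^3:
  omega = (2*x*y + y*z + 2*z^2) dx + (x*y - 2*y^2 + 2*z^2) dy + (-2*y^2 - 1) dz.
d(omega) = (-2*x + y - z) dx ∧ dy + (-y - 4*z) dx ∧ dz + (-4*y - 4*z) dy ∧ dz

For a 1-form omega = sum_i f_i dx_i, the exterior derivative is
  d(omega) = sum_{i < j} (∂f_j/∂x_i - ∂f_i/∂x_j) dx_i ∧ dx_j.
  coefficient of dx ∧ dy: ∂f_2/∂x - ∂f_1/∂y = ∂(x*y - 2*y^2 + 2*z^2)/∂x - ∂(2*x*y + y*z + 2*z^2)/∂y = -2*x + y - z
  coefficient of dx ∧ dz: ∂f_3/∂x - ∂f_1/∂z = ∂(-2*y^2 - 1)/∂x - ∂(2*x*y + y*z + 2*z^2)/∂z = -y - 4*z
  coefficient of dy ∧ dz: ∂f_3/∂y - ∂f_2/∂z = ∂(-2*y^2 - 1)/∂y - ∂(x*y - 2*y^2 + 2*z^2)/∂z = -4*y - 4*z
Assembling: d(omega) = (-2*x + y - z) dx ∧ dy + (-y - 4*z) dx ∧ dz + (-4*y - 4*z) dy ∧ dz.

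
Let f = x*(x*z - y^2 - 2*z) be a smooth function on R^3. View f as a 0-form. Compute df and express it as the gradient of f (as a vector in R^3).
df = (2*x*z - y^2 - 2*z) dx + (-2*x*y) dy + (x*(x - 2)) dz; grad f = (2*x*z - y^2 - 2*z, -2*x*y, x*(x - 2))

For a 0-form f, d f = (∂f/∂x) dx + (∂f/∂y) dy + (∂f/∂z) dz. The components of the vector representation are exactly the entries of grad f in Cartesian coordinates:
  ∂f/∂x = 2*x*z - y^2 - 2*z
  ∂f/∂y = -2*x*y
  ∂f/∂z = x*(x - 2).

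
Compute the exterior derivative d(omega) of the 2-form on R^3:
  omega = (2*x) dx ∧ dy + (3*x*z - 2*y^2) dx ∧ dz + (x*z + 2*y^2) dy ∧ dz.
d(omega) = (4*y + z) dx ∧ dy ∧ dz

For a 2-form omega = sum_{i<j} g_{ij} dx_i ∧ dx_j, the exterior derivative is
  d(omega) = sum_{i<j} d(g_{ij}) ∧ dx_i ∧ dx_j = sum_{i<j, k} (∂g_{ij}/∂x_k) dx_k ∧ dx_i ∧ dx_j.
Expand each term, using dx_k ∧ dx_i ∧ dx_j = sgn(permutation) dx_{(a)} ∧ dx_{(b)} ∧ dx_{(c)} with (a < b < c) sorted:
  d(3*x*z - 2*y^2) includes (∂/∂y)(3*x*z - 2*y^2) dy = (-4*y) dy, which multiplied by dx ∧ dz gives (4*y) dx ∧ dy ∧ dz
  d(x*z + 2*y^2) includes (∂/∂x)(x*z + 2*y^2) dx = (z) dx, which multiplied by dy ∧ dz gives (z) dx ∧ dy ∧ dz
Collecting like 3-forms: d(omega) = (4*y + z) dx ∧ dy ∧ dz.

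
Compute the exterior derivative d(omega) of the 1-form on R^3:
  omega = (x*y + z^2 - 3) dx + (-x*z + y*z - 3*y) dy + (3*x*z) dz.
d(omega) = (-x - z) dx ∧ dy + (z) dx ∧ dz + (x - y) dy ∧ dz

For a 1-form omega = sum_i f_i dx_i, the exterior derivative is
  d(omega) = sum_{i < j} (∂f_j/∂x_i - ∂f_i/∂x_j) dx_i ∧ dx_j.
  coefficient of dx ∧ dy: ∂f_2/∂x - ∂f_1/∂y = ∂(-x*z + y*z - 3*y)/∂x - ∂(x*y + z^2 - 3)/∂y = -x - z
  coefficient of dx ∧ dz: ∂f_3/∂x - ∂f_1/∂z = ∂(3*x*z)/∂x - ∂(x*y + z^2 - 3)/∂z = z
  coefficient of dy ∧ dz: ∂f_3/∂y - ∂f_2/∂z = ∂(3*x*z)/∂y - ∂(-x*z + y*z - 3*y)/∂z = x - y
Assembling: d(omega) = (-x - z) dx ∧ dy + (z) dx ∧ dz + (x - y) dy ∧ dz.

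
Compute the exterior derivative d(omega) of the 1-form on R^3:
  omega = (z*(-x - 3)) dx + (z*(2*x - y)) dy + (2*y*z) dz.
d(omega) = (2*z) dx ∧ dy + (x + 3) dx ∧ dz + (-2*x + y + 2*z) dy ∧ dz

For a 1-form omega = sum_i f_i dx_i, the exterior derivative is
  d(omega) = sum_{i < j} (∂f_j/∂x_i - ∂f_i/∂x_j) dx_i ∧ dx_j.
  coefficient of dx ∧ dy: ∂f_2/∂x - ∂f_1/∂y = ∂(z*(2*x - y))/∂x - ∂(z*(-x - 3))/∂y = 2*z
  coefficient of dx ∧ dz: ∂f_3/∂x - ∂f_1/∂z = ∂(2*y*z)/∂x - ∂(z*(-x - 3))/∂z = x + 3
  coefficient of dy ∧ dz: ∂f_3/∂y - ∂f_2/∂z = ∂(2*y*z)/∂y - ∂(z*(2*x - y))/∂z = -2*x + y + 2*z
Assembling: d(omega) = (2*z) dx ∧ dy + (x + 3) dx ∧ dz + (-2*x + y + 2*z) dy ∧ dz.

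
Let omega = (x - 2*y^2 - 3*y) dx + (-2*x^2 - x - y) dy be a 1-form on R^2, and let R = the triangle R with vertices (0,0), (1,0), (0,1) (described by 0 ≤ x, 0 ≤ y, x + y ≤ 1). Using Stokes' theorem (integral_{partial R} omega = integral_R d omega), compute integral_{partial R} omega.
integral_(partial R) omega = 1

Stokes: integral_partial_R omega = integral_R d omega with d omega = (∂Q/∂x - ∂P/∂y) dx ∧ dy.
  ∂Q/∂x = -4*x - 1
  ∂P/∂y = -4*y - 3
  integrand = ∂Q/∂x - ∂P/∂y = -4*x + 4*y + 2.
Integrating over R: integral_0^1 integral_0^{1-x} (-4*x + 4*y + 2) dy dx = 1.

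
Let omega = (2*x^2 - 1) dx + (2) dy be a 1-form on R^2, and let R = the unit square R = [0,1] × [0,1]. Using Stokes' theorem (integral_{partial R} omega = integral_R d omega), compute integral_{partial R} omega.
integral_(partial R) omega = 0

Stokes: integral_partial_R omega = integral_R d omega with d omega = (∂Q/∂x - ∂P/∂y) dx ∧ dy.
  ∂Q/∂x = 0
  ∂P/∂y = 0
  integrand = ∂Q/∂x - ∂P/∂y = 0.
Integrating over R: integral_0^1 integral_0^1 (0) dx dy = 0.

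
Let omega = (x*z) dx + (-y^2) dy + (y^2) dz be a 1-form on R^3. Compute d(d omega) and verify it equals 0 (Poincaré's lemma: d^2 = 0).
d(d omega) = 0

Step 1: d omega = sum_{i<j} (∂f_j/∂x_i - ∂f_i/∂x_j) dx_i ∧ dx_j:
  coeff of dx ∧ dy: 0
  coeff of dx ∧ dz: -x
  coeff of dy ∧ dz: 2*y
Step 2: Apply d again to each 2-form coefficient. The only possible 3-form in R^3 is dx ∧ dy ∧ dz, with coefficient
  ∂(coeff of dy∧dz)/∂x - ∂(coeff of dx∧dz)/∂y + ∂(coeff of dx∧dy)/∂z
  = ∂/∂x (2*y) - ∂/∂y (-x) + ∂/∂z (0).
Each of these terms simplifies to sums of mixed partials that cancel in pairs. The result is 0 (by equality of mixed partials for smooth functions — Schwarz / Clairaut).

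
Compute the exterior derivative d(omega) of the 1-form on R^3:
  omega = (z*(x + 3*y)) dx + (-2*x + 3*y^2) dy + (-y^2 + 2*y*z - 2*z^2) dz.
d(omega) = (-3*z - 2) dx ∧ dy + (-x - 3*y) dx ∧ dz + (-2*y + 2*z) dy ∧ dz

For a 1-form omega = sum_i f_i dx_i, the exterior derivative is
  d(omega) = sum_{i < j} (∂f_j/∂x_i - ∂f_i/∂x_j) dx_i ∧ dx_j.
  coefficient of dx ∧ dy: ∂f_2/∂x - ∂f_1/∂y = ∂(-2*x + 3*y^2)/∂x - ∂(z*(x + 3*y))/∂y = -3*z - 2
  coefficient of dx ∧ dz: ∂f_3/∂x - ∂f_1/∂z = ∂(-y^2 + 2*y*z - 2*z^2)/∂x - ∂(z*(x + 3*y))/∂z = -x - 3*y
  coefficient of dy ∧ dz: ∂f_3/∂y - ∂f_2/∂z = ∂(-y^2 + 2*y*z - 2*z^2)/∂y - ∂(-2*x + 3*y^2)/∂z = -2*y + 2*z
Assembling: d(omega) = (-3*z - 2) dx ∧ dy + (-x - 3*y) dx ∧ dz + (-2*y + 2*z) dy ∧ dz.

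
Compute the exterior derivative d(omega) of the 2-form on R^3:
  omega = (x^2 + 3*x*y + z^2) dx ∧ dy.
d(omega) = (2*z) dx ∧ dy ∧ dz

For a 2-form omega = sum_{i<j} g_{ij} dx_i ∧ dx_j, the exterior derivative is
  d(omega) = sum_{i<j} d(g_{ij}) ∧ dx_i ∧ dx_j = sum_{i<j, k} (∂g_{ij}/∂x_k) dx_k ∧ dx_i ∧ dx_j.
Expand each term, using dx_k ∧ dx_i ∧ dx_j = sgn(permutation) dx_{(a)} ∧ dx_{(b)} ∧ dx_{(c)} with (a < b < c) sorted:
  d(x^2 + 3*x*y + z^2) includes (∂/∂z)(x^2 + 3*x*y + z^2) dz = (2*z) dz, which multiplied by dx ∧ dy gives (2*z) dx ∧ dy ∧ dz
Collecting like 3-forms: d(omega) = (2*z) dx ∧ dy ∧ dz.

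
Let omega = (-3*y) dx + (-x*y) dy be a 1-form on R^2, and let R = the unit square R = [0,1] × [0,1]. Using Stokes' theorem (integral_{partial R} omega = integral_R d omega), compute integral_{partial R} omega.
integral_(partial R) omega = 5/2

Stokes: integral_partial_R omega = integral_R d omega with d omega = (∂Q/∂x - ∂P/∂y) dx ∧ dy.
  ∂Q/∂x = -y
  ∂P/∂y = -3
  integrand = ∂Q/∂x - ∂P/∂y = 3 - y.
Integrating over R: integral_0^1 integral_0^1 (3 - y) dx dy = 5/2.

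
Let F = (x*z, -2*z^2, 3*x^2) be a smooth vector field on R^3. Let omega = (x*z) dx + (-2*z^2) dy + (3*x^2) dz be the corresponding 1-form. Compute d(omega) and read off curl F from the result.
d(omega) = (4*z) dy ∧ dz + (-5*x) dz ∧ dx + (0) dx ∧ dy; curl F = (4*z, -5*x, 0)

d omega = sum_{i<j} (∂f_j/∂x_i - ∂f_i/∂x_j) dx_i ∧ dx_j. Under the identification (dy ∧ dz, dz ∧ dx, dx ∧ dy) ↔ (e_x, e_y, e_z), the coefficients are exactly the components of curl F. Compute:
  ∂R/∂y - ∂Q/∂z = (0) - (-4*z) = 4*z
  ∂P/∂z - ∂R/∂x = (x) - (6*x) = -5*x
  ∂Q/∂x - ∂P/∂y = (0) - (0) = 0.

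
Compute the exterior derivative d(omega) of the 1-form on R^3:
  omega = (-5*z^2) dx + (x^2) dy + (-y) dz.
d(omega) = (2*x) dx ∧ dy + (10*z) dx ∧ dz + (-1) dy ∧ dz

For a 1-form omega = sum_i f_i dx_i, the exterior derivative is
  d(omega) = sum_{i < j} (∂f_j/∂x_i - ∂f_i/∂x_j) dx_i ∧ dx_j.
  coefficient of dx ∧ dy: ∂f_2/∂x - ∂f_1/∂y = ∂(x^2)/∂x - ∂(-5*z^2)/∂y = 2*x
  coefficient of dx ∧ dz: ∂f_3/∂x - ∂f_1/∂z = ∂(-y)/∂x - ∂(-5*z^2)/∂z = 10*z
  coefficient of dy ∧ dz: ∂f_3/∂y - ∂f_2/∂z = ∂(-y)/∂y - ∂(x^2)/∂z = -1
Assembling: d(omega) = (2*x) dx ∧ dy + (10*z) dx ∧ dz + (-1) dy ∧ dz.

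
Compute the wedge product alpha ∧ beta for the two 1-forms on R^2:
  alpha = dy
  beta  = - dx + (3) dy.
alpha ∧ beta = (1) dx ∧ dy

Distribute the wedge, using dx_i ∧ dx_j = -dx_j ∧ dx_i and dx_i ∧ dx_i = 0. For each pair (i, j) with i < j, the coefficient of dx_i ∧ dx_j in alpha ∧ beta is (alpha_i * beta_j - alpha_j * beta_i). Collecting: alpha ∧ beta = (1) dx ∧ dy.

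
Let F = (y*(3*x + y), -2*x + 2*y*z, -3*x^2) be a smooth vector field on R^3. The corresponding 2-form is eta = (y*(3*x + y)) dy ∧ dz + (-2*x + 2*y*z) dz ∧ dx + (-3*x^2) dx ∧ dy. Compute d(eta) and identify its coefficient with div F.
d(eta) = (3*y + 2*z) dx ∧ dy ∧ dz; div F = 3*y + 2*z

For a 2-form in R^3 of the form above, applying d gives a 3-form with coefficient ∂P/∂x + ∂Q/∂y + ∂R/∂z:
  ∂P/∂x = 3*y
  ∂Q/∂y = 2*z
  ∂R/∂z = 0
Sum = 3*y + 2*z, which is exactly div F.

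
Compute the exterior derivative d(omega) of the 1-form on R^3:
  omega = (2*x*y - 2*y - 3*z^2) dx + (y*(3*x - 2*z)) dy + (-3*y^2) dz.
d(omega) = (-2*x + 3*y + 2) dx ∧ dy + (6*z) dx ∧ dz + (-4*y) dy ∧ dz

For a 1-form omega = sum_i f_i dx_i, the exterior derivative is
  d(omega) = sum_{i < j} (∂f_j/∂x_i - ∂f_i/∂x_j) dx_i ∧ dx_j.
  coefficient of dx ∧ dy: ∂f_2/∂x - ∂f_1/∂y = ∂(y*(3*x - 2*z))/∂x - ∂(2*x*y - 2*y - 3*z^2)/∂y = -2*x + 3*y + 2
  coefficient of dx ∧ dz: ∂f_3/∂x - ∂f_1/∂z = ∂(-3*y^2)/∂x - ∂(2*x*y - 2*y - 3*z^2)/∂z = 6*z
  coefficient of dy ∧ dz: ∂f_3/∂y - ∂f_2/∂z = ∂(-3*y^2)/∂y - ∂(y*(3*x - 2*z))/∂z = -4*y
Assembling: d(omega) = (-2*x + 3*y + 2) dx ∧ dy + (6*z) dx ∧ dz + (-4*y) dy ∧ dz.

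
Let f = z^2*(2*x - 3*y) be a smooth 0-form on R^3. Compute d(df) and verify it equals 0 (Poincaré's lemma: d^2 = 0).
d(df) = 0

Step 1: df = sum_i (∂f/∂x_i) dx_i = (2*z^2) dx + (-3*z^2) dy + (2*z*(2*x - 3*y)) dz.
Step 2: Apply d again. Using the 1-form formula, the coefficient of dx ∧ dy in d(df) is ∂^2 f/∂x ∂y - ∂^2 f/∂y ∂x = (0) - (0) = 0 (equality of mixed partials for smooth f).
Similarly for dx ∧ dz and dy ∧ dz — all coefficients vanish. So d(df) = 0.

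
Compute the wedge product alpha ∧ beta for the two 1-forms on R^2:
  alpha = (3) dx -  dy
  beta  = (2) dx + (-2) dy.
alpha ∧ beta = (-4) dx ∧ dy

Distribute the wedge, using dx_i ∧ dx_j = -dx_j ∧ dx_i and dx_i ∧ dx_i = 0. For each pair (i, j) with i < j, the coefficient of dx_i ∧ dx_j in alpha ∧ beta is (alpha_i * beta_j - alpha_j * beta_i). Collecting: alpha ∧ beta = (-4) dx ∧ dy.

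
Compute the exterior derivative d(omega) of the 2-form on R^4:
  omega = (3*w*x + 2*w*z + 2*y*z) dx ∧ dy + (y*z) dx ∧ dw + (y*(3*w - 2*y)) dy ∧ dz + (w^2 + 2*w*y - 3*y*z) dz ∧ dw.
d(omega) = (2*w + 2*y) dx ∧ dy ∧ dz + (3*x + z) dx ∧ dy ∧ dw + (-y) dx ∧ dz ∧ dw + (2*w + 3*y - 3*z) dy ∧ dz ∧ dw

For a 2-form omega = sum_{i<j} g_{ij} dx_i ∧ dx_j, the exterior derivative is
  d(omega) = sum_{i<j} d(g_{ij}) ∧ dx_i ∧ dx_j = sum_{i<j, k} (∂g_{ij}/∂x_k) dx_k ∧ dx_i ∧ dx_j.
Expand each term, using dx_k ∧ dx_i ∧ dx_j = sgn(permutation) dx_{(a)} ∧ dx_{(b)} ∧ dx_{(c)} with (a < b < c) sorted:
  d(3*w*x + 2*w*z + 2*y*z) includes (∂/∂z)(3*w*x + 2*w*z + 2*y*z) dz = (2*w + 2*y) dz, which multiplied by dx ∧ dy gives (2*w + 2*y) dx ∧ dy ∧ dz
  d(3*w*x + 2*w*z + 2*y*z) includes (∂/∂w)(3*w*x + 2*w*z + 2*y*z) dw = (3*x + 2*z) dw, which multiplied by dx ∧ dy gives (3*x + 2*z) dx ∧ dy ∧ dw
  d(y*z) includes (∂/∂y)(y*z) dy = (z) dy, which multiplied by dx ∧ dw gives (-z) dx ∧ dy ∧ dw
  d(y*z) includes (∂/∂z)(y*z) dz = (y) dz, which multiplied by dx ∧ dw gives (-y) dx ∧ dz ∧ dw
  d(y*(3*w - 2*y)) includes (∂/∂w)(y*(3*w - 2*y)) dw = (3*y) dw, which multiplied by dy ∧ dz gives (3*y) dy ∧ dz ∧ dw
  d(w^2 + 2*w*y - 3*y*z) includes (∂/∂y)(w^2 + 2*w*y - 3*y*z) dy = (2*w - 3*z) dy, which multiplied by dz ∧ dw gives (2*w - 3*z) dy ∧ dz ∧ dw
Collecting like 3-forms: d(omega) = (2*w + 2*y) dx ∧ dy ∧ dz + (3*x + z) dx ∧ dy ∧ dw + (-y) dx ∧ dz ∧ dw + (2*w + 3*y - 3*z) dy ∧ dz ∧ dw.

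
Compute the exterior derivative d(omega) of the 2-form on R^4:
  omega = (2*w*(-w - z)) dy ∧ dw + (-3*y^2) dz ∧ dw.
d(omega) = (2*w - 6*y) dy ∧ dz ∧ dw

For a 2-form omega = sum_{i<j} g_{ij} dx_i ∧ dx_j, the exterior derivative is
  d(omega) = sum_{i<j} d(g_{ij}) ∧ dx_i ∧ dx_j = sum_{i<j, k} (∂g_{ij}/∂x_k) dx_k ∧ dx_i ∧ dx_j.
Expand each term, using dx_k ∧ dx_i ∧ dx_j = sgn(permutation) dx_{(a)} ∧ dx_{(b)} ∧ dx_{(c)} with (a < b < c) sorted:
  d(2*w*(-w - z)) includes (∂/∂z)(2*w*(-w - z)) dz = (-2*w) dz, which multiplied by dy ∧ dw gives (2*w) dy ∧ dz ∧ dw
  d(-3*y^2) includes (∂/∂y)(-3*y^2) dy = (-6*y) dy, which multiplied by dz ∧ dw gives (-6*y) dy ∧ dz ∧ dw
Collecting like 3-forms: d(omega) = (2*w - 6*y) dy ∧ dz ∧ dw.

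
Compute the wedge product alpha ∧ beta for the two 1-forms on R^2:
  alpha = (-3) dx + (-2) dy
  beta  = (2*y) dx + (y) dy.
alpha ∧ beta = (y) dx ∧ dy

Distribute the wedge, using dx_i ∧ dx_j = -dx_j ∧ dx_i and dx_i ∧ dx_i = 0. For each pair (i, j) with i < j, the coefficient of dx_i ∧ dx_j in alpha ∧ beta is (alpha_i * beta_j - alpha_j * beta_i). Collecting: alpha ∧ beta = (y) dx ∧ dy.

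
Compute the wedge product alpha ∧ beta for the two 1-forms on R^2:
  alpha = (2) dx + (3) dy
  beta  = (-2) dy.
alpha ∧ beta = (-4) dx ∧ dy

Distribute the wedge, using dx_i ∧ dx_j = -dx_j ∧ dx_i and dx_i ∧ dx_i = 0. For each pair (i, j) with i < j, the coefficient of dx_i ∧ dx_j in alpha ∧ beta is (alpha_i * beta_j - alpha_j * beta_i). Collecting: alpha ∧ beta = (-4) dx ∧ dy.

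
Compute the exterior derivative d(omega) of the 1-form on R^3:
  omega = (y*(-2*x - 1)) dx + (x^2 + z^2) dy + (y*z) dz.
d(omega) = (4*x + 1) dx ∧ dy + (-z) dy ∧ dz

For a 1-form omega = sum_i f_i dx_i, the exterior derivative is
  d(omega) = sum_{i < j} (∂f_j/∂x_i - ∂f_i/∂x_j) dx_i ∧ dx_j.
  coefficient of dx ∧ dy: ∂f_2/∂x - ∂f_1/∂y = ∂(x^2 + z^2)/∂x - ∂(y*(-2*x - 1))/∂y = 4*x + 1
  coefficient of dy ∧ dz: ∂f_3/∂y - ∂f_2/∂z = ∂(y*z)/∂y - ∂(x^2 + z^2)/∂z = -z
Assembling: d(omega) = (4*x + 1) dx ∧ dy + (-z) dy ∧ dz.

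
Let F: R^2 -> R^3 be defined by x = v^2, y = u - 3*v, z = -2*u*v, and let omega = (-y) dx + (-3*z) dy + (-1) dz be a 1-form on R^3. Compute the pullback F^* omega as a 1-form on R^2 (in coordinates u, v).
F^* omega = (2*v*(3*u + 1)) du + (-20*u*v + 2*u + 6*v^2) dv

Using F^*(f dg) = (f ∘ F) d(g ∘ F), substitute each coordinate x_i by F_i(u, v) in f_i, and replace dx_i by d F_i = (∂F_i/∂u) du + (∂F_i/∂v) dv.
  For the x component: f_1(F) = -u + 3*v; d F_1 = (0) du + (2*v) dv
  For the y component: f_2(F) = 6*u*v; d F_2 = (1) du + (-3) dv
  For the z component: f_3(F) = -1; d F_3 = (-2*v) du + (-2*u) dv
Combining and collecting du, dv coefficients:
  coeff of du: 2*v*(3*u + 1)
  coeff of dv: -20*u*v + 2*u + 6*v^2
F^* omega = (2*v*(3*u + 1)) du + (-20*u*v + 2*u + 6*v^2) dv.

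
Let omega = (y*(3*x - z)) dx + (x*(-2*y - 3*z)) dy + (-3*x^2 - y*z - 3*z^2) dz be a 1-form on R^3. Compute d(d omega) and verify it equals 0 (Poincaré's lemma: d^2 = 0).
d(d omega) = 0

Step 1: d omega = sum_{i<j} (∂f_j/∂x_i - ∂f_i/∂x_j) dx_i ∧ dx_j:
  coeff of dx ∧ dy: -3*x - 2*y - 2*z
  coeff of dx ∧ dz: -6*x + y
  coeff of dy ∧ dz: 3*x - z
Step 2: Apply d again to each 2-form coefficient. The only possible 3-form in R^3 is dx ∧ dy ∧ dz, with coefficient
  ∂(coeff of dy∧dz)/∂x - ∂(coeff of dx∧dz)/∂y + ∂(coeff of dx∧dy)/∂z
  = ∂/∂x (3*x - z) - ∂/∂y (-6*x + y) + ∂/∂z (-3*x - 2*y - 2*z).
Each of these terms simplifies to sums of mixed partials that cancel in pairs. The result is 0 (by equality of mixed partials for smooth functions — Schwarz / Clairaut).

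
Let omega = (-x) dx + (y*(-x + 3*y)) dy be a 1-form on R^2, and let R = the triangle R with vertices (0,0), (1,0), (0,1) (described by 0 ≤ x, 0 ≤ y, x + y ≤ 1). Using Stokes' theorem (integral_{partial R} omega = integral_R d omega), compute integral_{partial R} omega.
integral_(partial R) omega = -1/6

Stokes: integral_partial_R omega = integral_R d omega with d omega = (∂Q/∂x - ∂P/∂y) dx ∧ dy.
  ∂Q/∂x = -y
  ∂P/∂y = 0
  integrand = ∂Q/∂x - ∂P/∂y = -y.
Integrating over R: integral_0^1 integral_0^{1-x} (-y) dy dx = -1/6.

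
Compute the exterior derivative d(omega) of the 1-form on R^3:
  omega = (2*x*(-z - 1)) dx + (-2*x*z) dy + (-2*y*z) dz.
d(omega) = (-2*z) dx ∧ dy + (2*x) dx ∧ dz + (2*x - 2*z) dy ∧ dz

For a 1-form omega = sum_i f_i dx_i, the exterior derivative is
  d(omega) = sum_{i < j} (∂f_j/∂x_i - ∂f_i/∂x_j) dx_i ∧ dx_j.
  coefficient of dx ∧ dy: ∂f_2/∂x - ∂f_1/∂y = ∂(-2*x*z)/∂x - ∂(2*x*(-z - 1))/∂y = -2*z
  coefficient of dx ∧ dz: ∂f_3/∂x - ∂f_1/∂z = ∂(-2*y*z)/∂x - ∂(2*x*(-z - 1))/∂z = 2*x
  coefficient of dy ∧ dz: ∂f_3/∂y - ∂f_2/∂z = ∂(-2*y*z)/∂y - ∂(-2*x*z)/∂z = 2*x - 2*z
Assembling: d(omega) = (-2*z) dx ∧ dy + (2*x) dx ∧ dz + (2*x - 2*z) dy ∧ dz.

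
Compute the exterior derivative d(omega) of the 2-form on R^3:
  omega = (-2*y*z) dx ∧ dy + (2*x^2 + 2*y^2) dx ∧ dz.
d(omega) = (-6*y) dx ∧ dy ∧ dz

For a 2-form omega = sum_{i<j} g_{ij} dx_i ∧ dx_j, the exterior derivative is
  d(omega) = sum_{i<j} d(g_{ij}) ∧ dx_i ∧ dx_j = sum_{i<j, k} (∂g_{ij}/∂x_k) dx_k ∧ dx_i ∧ dx_j.
Expand each term, using dx_k ∧ dx_i ∧ dx_j = sgn(permutation) dx_{(a)} ∧ dx_{(b)} ∧ dx_{(c)} with (a < b < c) sorted:
  d(-2*y*z) includes (∂/∂z)(-2*y*z) dz = (-2*y) dz, which multiplied by dx ∧ dy gives (-2*y) dx ∧ dy ∧ dz
  d(2*x^2 + 2*y^2) includes (∂/∂y)(2*x^2 + 2*y^2) dy = (4*y) dy, which multiplied by dx ∧ dz gives (-4*y) dx ∧ dy ∧ dz
Collecting like 3-forms: d(omega) = (-6*y) dx ∧ dy ∧ dz.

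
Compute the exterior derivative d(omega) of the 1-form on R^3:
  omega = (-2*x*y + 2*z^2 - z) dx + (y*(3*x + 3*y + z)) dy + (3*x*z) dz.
d(omega) = (2*x + 3*y) dx ∧ dy + (1 - z) dx ∧ dz + (-y) dy ∧ dz

For a 1-form omega = sum_i f_i dx_i, the exterior derivative is
  d(omega) = sum_{i < j} (∂f_j/∂x_i - ∂f_i/∂x_j) dx_i ∧ dx_j.
  coefficient of dx ∧ dy: ∂f_2/∂x - ∂f_1/∂y = ∂(y*(3*x + 3*y + z))/∂x - ∂(-2*x*y + 2*z^2 - z)/∂y = 2*x + 3*y
  coefficient of dx ∧ dz: ∂f_3/∂x - ∂f_1/∂z = ∂(3*x*z)/∂x - ∂(-2*x*y + 2*z^2 - z)/∂z = 1 - z
  coefficient of dy ∧ dz: ∂f_3/∂y - ∂f_2/∂z = ∂(3*x*z)/∂y - ∂(y*(3*x + 3*y + z))/∂z = -y
Assembling: d(omega) = (2*x + 3*y) dx ∧ dy + (1 - z) dx ∧ dz + (-y) dy ∧ dz.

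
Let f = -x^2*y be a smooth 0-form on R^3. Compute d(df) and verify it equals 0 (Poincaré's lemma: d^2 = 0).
d(df) = 0

Step 1: df = sum_i (∂f/∂x_i) dx_i = (-2*x*y) dx + (-x^2) dy + (0) dz.
Step 2: Apply d again. Using the 1-form formula, the coefficient of dx ∧ dy in d(df) is ∂^2 f/∂x ∂y - ∂^2 f/∂y ∂x = (-2*x) - (-2*x) = 0 (equality of mixed partials for smooth f).
Similarly for dx ∧ dz and dy ∧ dz — all coefficients vanish. So d(df) = 0.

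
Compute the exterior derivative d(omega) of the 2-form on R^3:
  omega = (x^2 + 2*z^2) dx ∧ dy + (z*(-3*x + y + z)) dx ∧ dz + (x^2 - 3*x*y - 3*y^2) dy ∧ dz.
d(omega) = (2*x - 3*y + 3*z) dx ∧ dy ∧ dz

For a 2-form omega = sum_{i<j} g_{ij} dx_i ∧ dx_j, the exterior derivative is
  d(omega) = sum_{i<j} d(g_{ij}) ∧ dx_i ∧ dx_j = sum_{i<j, k} (∂g_{ij}/∂x_k) dx_k ∧ dx_i ∧ dx_j.
Expand each term, using dx_k ∧ dx_i ∧ dx_j = sgn(permutation) dx_{(a)} ∧ dx_{(b)} ∧ dx_{(c)} with (a < b < c) sorted:
  d(x^2 + 2*z^2) includes (∂/∂z)(x^2 + 2*z^2) dz = (4*z) dz, which multiplied by dx ∧ dy gives (4*z) dx ∧ dy ∧ dz
  d(z*(-3*x + y + z)) includes (∂/∂y)(z*(-3*x + y + z)) dy = (z) dy, which multiplied by dx ∧ dz gives (-z) dx ∧ dy ∧ dz
  d(x^2 - 3*x*y - 3*y^2) includes (∂/∂x)(x^2 - 3*x*y - 3*y^2) dx = (2*x - 3*y) dx, which multiplied by dy ∧ dz gives (2*x - 3*y) dx ∧ dy ∧ dz
Collecting like 3-forms: d(omega) = (2*x - 3*y + 3*z) dx ∧ dy ∧ dz.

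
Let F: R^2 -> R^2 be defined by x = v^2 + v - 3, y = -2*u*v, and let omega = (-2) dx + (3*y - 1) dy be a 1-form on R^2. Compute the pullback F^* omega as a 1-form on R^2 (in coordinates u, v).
F^* omega = (2*v*(6*u*v + 1)) du + (12*u^2*v + 2*u - 4*v - 2) dv

Using F^*(f dg) = (f ∘ F) d(g ∘ F), substitute each coordinate x_i by F_i(u, v) in f_i, and replace dx_i by d F_i = (∂F_i/∂u) du + (∂F_i/∂v) dv.
  For the x component: f_1(F) = -2; d F_1 = (0) du + (2*v + 1) dv
  For the y component: f_2(F) = -6*u*v - 1; d F_2 = (-2*v) du + (-2*u) dv
Combining and collecting du, dv coefficients:
  coeff of du: 2*v*(6*u*v + 1)
  coeff of dv: 12*u^2*v + 2*u - 4*v - 2
F^* omega = (2*v*(6*u*v + 1)) du + (12*u^2*v + 2*u - 4*v - 2) dv.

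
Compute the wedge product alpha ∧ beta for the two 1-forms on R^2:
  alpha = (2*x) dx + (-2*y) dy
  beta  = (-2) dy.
alpha ∧ beta = (-4*x) dx ∧ dy

Distribute the wedge, using dx_i ∧ dx_j = -dx_j ∧ dx_i and dx_i ∧ dx_i = 0. For each pair (i, j) with i < j, the coefficient of dx_i ∧ dx_j in alpha ∧ beta is (alpha_i * beta_j - alpha_j * beta_i). Collecting: alpha ∧ beta = (-4*x) dx ∧ dy.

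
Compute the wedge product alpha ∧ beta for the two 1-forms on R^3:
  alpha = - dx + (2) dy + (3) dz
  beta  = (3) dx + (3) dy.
alpha ∧ beta = (-9) dx ∧ dy + (-9) dx ∧ dz + (-9) dy ∧ dz

Distribute the wedge, using dx_i ∧ dx_j = -dx_j ∧ dx_i and dx_i ∧ dx_i = 0. For each pair (i, j) with i < j, the coefficient of dx_i ∧ dx_j in alpha ∧ beta is (alpha_i * beta_j - alpha_j * beta_i). Collecting: alpha ∧ beta = (-9) dx ∧ dy + (-9) dx ∧ dz + (-9) dy ∧ dz.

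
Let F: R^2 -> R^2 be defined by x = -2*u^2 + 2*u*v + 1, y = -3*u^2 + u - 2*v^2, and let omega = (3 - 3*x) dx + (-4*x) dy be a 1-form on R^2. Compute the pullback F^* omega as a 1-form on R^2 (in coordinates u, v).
F^* omega = (-72*u^3 + 84*u^2*v + 8*u^2 - 12*u*v^2 - 8*u*v + 24*u - 4) du + (12*u^3 - 44*u^2*v + 32*u*v^2 + 16*v) dv

Using F^*(f dg) = (f ∘ F) d(g ∘ F), substitute each coordinate x_i by F_i(u, v) in f_i, and replace dx_i by d F_i = (∂F_i/∂u) du + (∂F_i/∂v) dv.
  For the x component: f_1(F) = 6*u*(u - v); d F_1 = (-4*u + 2*v) du + (2*u) dv
  For the y component: f_2(F) = 8*u^2 - 8*u*v - 4; d F_2 = (1 - 6*u) du + (-4*v) dv
Combining and collecting du, dv coefficients:
  coeff of du: -72*u^3 + 84*u^2*v + 8*u^2 - 12*u*v^2 - 8*u*v + 24*u - 4
  coeff of dv: 12*u^3 - 44*u^2*v + 32*u*v^2 + 16*v
F^* omega = (-72*u^3 + 84*u^2*v + 8*u^2 - 12*u*v^2 - 8*u*v + 24*u - 4) du + (12*u^3 - 44*u^2*v + 32*u*v^2 + 16*v) dv.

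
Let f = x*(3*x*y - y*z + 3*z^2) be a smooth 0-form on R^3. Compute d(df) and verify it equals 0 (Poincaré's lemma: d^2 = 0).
d(df) = 0

Step 1: df = sum_i (∂f/∂x_i) dx_i = (6*x*y - y*z + 3*z^2) dx + (x*(3*x - z)) dy + (x*(-y + 6*z)) dz.
Step 2: Apply d again. Using the 1-form formula, the coefficient of dx ∧ dy in d(df) is ∂^2 f/∂x ∂y - ∂^2 f/∂y ∂x = (6*x - z) - (6*x - z) = 0 (equality of mixed partials for smooth f).
Similarly for dx ∧ dz and dy ∧ dz — all coefficients vanish. So d(df) = 0.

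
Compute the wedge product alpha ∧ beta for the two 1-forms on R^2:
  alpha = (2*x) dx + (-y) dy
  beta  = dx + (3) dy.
alpha ∧ beta = (6*x + y) dx ∧ dy

Distribute the wedge, using dx_i ∧ dx_j = -dx_j ∧ dx_i and dx_i ∧ dx_i = 0. For each pair (i, j) with i < j, the coefficient of dx_i ∧ dx_j in alpha ∧ beta is (alpha_i * beta_j - alpha_j * beta_i). Collecting: alpha ∧ beta = (6*x + y) dx ∧ dy.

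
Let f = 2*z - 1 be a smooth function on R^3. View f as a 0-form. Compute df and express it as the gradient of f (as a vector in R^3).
df = (0) dx + (0) dy + (2) dz; grad f = (0, 0, 2)

For a 0-form f, d f = (∂f/∂x) dx + (∂f/∂y) dy + (∂f/∂z) dz. The components of the vector representation are exactly the entries of grad f in Cartesian coordinates:
  ∂f/∂x = 0
  ∂f/∂y = 0
  ∂f/∂z = 2.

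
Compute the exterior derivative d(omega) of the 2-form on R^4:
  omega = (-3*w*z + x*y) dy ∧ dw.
d(omega) = (y) dx ∧ dy ∧ dw + (3*w) dy ∧ dz ∧ dw

For a 2-form omega = sum_{i<j} g_{ij} dx_i ∧ dx_j, the exterior derivative is
  d(omega) = sum_{i<j} d(g_{ij}) ∧ dx_i ∧ dx_j = sum_{i<j, k} (∂g_{ij}/∂x_k) dx_k ∧ dx_i ∧ dx_j.
Expand each term, using dx_k ∧ dx_i ∧ dx_j = sgn(permutation) dx_{(a)} ∧ dx_{(b)} ∧ dx_{(c)} with (a < b < c) sorted:
  d(-3*w*z + x*y) includes (∂/∂x)(-3*w*z + x*y) dx = (y) dx, which multiplied by dy ∧ dw gives (y) dx ∧ dy ∧ dw
  d(-3*w*z + x*y) includes (∂/∂z)(-3*w*z + x*y) dz = (-3*w) dz, which multiplied by dy ∧ dw gives (3*w) dy ∧ dz ∧ dw
Collecting like 3-forms: d(omega) = (y) dx ∧ dy ∧ dw + (3*w) dy ∧ dz ∧ dw.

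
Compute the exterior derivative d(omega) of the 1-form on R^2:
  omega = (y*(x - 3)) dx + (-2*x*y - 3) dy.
d(omega) = (-x - 2*y + 3) dx ∧ dy

For a 1-form omega = sum_i f_i dx_i, the exterior derivative is
  d(omega) = sum_{i < j} (∂f_j/∂x_i - ∂f_i/∂x_j) dx_i ∧ dx_j.
  coefficient of dx ∧ dy: ∂f_2/∂x - ∂f_1/∂y = ∂(-2*x*y - 3)/∂x - ∂(y*(x - 3))/∂y = -x - 2*y + 3
Assembling: d(omega) = (-x - 2*y + 3) dx ∧ dy.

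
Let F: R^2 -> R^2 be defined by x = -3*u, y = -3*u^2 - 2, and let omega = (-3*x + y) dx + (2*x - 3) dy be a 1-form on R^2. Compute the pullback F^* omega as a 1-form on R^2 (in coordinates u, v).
F^* omega = (45*u^2 - 9*u + 6) du

Using F^*(f dg) = (f ∘ F) d(g ∘ F), substitute each coordinate x_i by F_i(u, v) in f_i, and replace dx_i by d F_i = (∂F_i/∂u) du + (∂F_i/∂v) dv.
  For the x component: f_1(F) = -3*u^2 + 9*u - 2; d F_1 = (-3) du + (0) dv
  For the y component: f_2(F) = -6*u - 3; d F_2 = (-6*u) du + (0) dv
Combining and collecting du, dv coefficients:
  coeff of du: 45*u^2 - 9*u + 6
  coeff of dv: 0
F^* omega = (45*u^2 - 9*u + 6) du.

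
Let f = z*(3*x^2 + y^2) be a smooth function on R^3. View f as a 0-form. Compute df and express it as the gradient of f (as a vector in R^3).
df = (6*x*z) dx + (2*y*z) dy + (3*x^2 + y^2) dz; grad f = (6*x*z, 2*y*z, 3*x^2 + y^2)

For a 0-form f, d f = (∂f/∂x) dx + (∂f/∂y) dy + (∂f/∂z) dz. The components of the vector representation are exactly the entries of grad f in Cartesian coordinates:
  ∂f/∂x = 6*x*z
  ∂f/∂y = 2*y*z
  ∂f/∂z = 3*x^2 + y^2.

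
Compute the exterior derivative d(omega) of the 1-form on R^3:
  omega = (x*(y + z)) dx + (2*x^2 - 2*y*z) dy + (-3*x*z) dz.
d(omega) = (3*x) dx ∧ dy + (-x - 3*z) dx ∧ dz + (2*y) dy ∧ dz

For a 1-form omega = sum_i f_i dx_i, the exterior derivative is
  d(omega) = sum_{i < j} (∂f_j/∂x_i - ∂f_i/∂x_j) dx_i ∧ dx_j.
  coefficient of dx ∧ dy: ∂f_2/∂x - ∂f_1/∂y = ∂(2*x^2 - 2*y*z)/∂x - ∂(x*(y + z))/∂y = 3*x
  coefficient of dx ∧ dz: ∂f_3/∂x - ∂f_1/∂z = ∂(-3*x*z)/∂x - ∂(x*(y + z))/∂z = -x - 3*z
  coefficient of dy ∧ dz: ∂f_3/∂y - ∂f_2/∂z = ∂(-3*x*z)/∂y - ∂(2*x^2 - 2*y*z)/∂z = 2*y
Assembling: d(omega) = (3*x) dx ∧ dy + (-x - 3*z) dx ∧ dz + (2*y) dy ∧ dz.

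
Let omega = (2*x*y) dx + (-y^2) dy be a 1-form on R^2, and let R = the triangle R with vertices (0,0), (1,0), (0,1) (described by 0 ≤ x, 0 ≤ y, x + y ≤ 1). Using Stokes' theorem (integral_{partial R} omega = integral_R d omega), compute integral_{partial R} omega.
integral_(partial R) omega = -1/3

Stokes: integral_partial_R omega = integral_R d omega with d omega = (∂Q/∂x - ∂P/∂y) dx ∧ dy.
  ∂Q/∂x = 0
  ∂P/∂y = 2*x
  integrand = ∂Q/∂x - ∂P/∂y = -2*x.
Integrating over R: integral_0^1 integral_0^{1-x} (-2*x) dy dx = -1/3.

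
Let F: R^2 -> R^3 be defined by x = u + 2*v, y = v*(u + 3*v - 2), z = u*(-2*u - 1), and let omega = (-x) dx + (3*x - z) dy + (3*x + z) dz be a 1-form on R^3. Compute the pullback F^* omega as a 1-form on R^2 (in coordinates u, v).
F^* omega = (8*u^3 + 2*u^2*v - 6*u^2 - 20*u*v - 3*u + 6*v^2 - 8*v) du + (2*u^3 + 12*u^2*v + 30*u*v - 10*u + 36*v^2 - 16*v) dv

Using F^*(f dg) = (f ∘ F) d(g ∘ F), substitute each coordinate x_i by F_i(u, v) in f_i, and replace dx_i by d F_i = (∂F_i/∂u) du + (∂F_i/∂v) dv.
  For the x component: f_1(F) = -u - 2*v; d F_1 = (1) du + (2) dv
  For the y component: f_2(F) = 2*u^2 + 4*u + 6*v; d F_2 = (v) du + (u + 6*v - 2) dv
  For the z component: f_3(F) = -2*u^2 + 2*u + 6*v; d F_3 = (-4*u - 1) du + (0) dv
Combining and collecting du, dv coefficients:
  coeff of du: 8*u^3 + 2*u^2*v - 6*u^2 - 20*u*v - 3*u + 6*v^2 - 8*v
  coeff of dv: 2*u^3 + 12*u^2*v + 30*u*v - 10*u + 36*v^2 - 16*v
F^* omega = (8*u^3 + 2*u^2*v - 6*u^2 - 20*u*v - 3*u + 6*v^2 - 8*v) du + (2*u^3 + 12*u^2*v + 30*u*v - 10*u + 36*v^2 - 16*v) dv.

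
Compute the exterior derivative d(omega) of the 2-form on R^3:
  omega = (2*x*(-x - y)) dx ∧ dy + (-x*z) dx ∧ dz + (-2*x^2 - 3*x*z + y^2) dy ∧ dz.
d(omega) = (-4*x - 3*z) dx ∧ dy ∧ dz

For a 2-form omega = sum_{i<j} g_{ij} dx_i ∧ dx_j, the exterior derivative is
  d(omega) = sum_{i<j} d(g_{ij}) ∧ dx_i ∧ dx_j = sum_{i<j, k} (∂g_{ij}/∂x_k) dx_k ∧ dx_i ∧ dx_j.
Expand each term, using dx_k ∧ dx_i ∧ dx_j = sgn(permutation) dx_{(a)} ∧ dx_{(b)} ∧ dx_{(c)} with (a < b < c) sorted:
  d(-2*x^2 - 3*x*z + y^2) includes (∂/∂x)(-2*x^2 - 3*x*z + y^2) dx = (-4*x - 3*z) dx, which multiplied by dy ∧ dz gives (-4*x - 3*z) dx ∧ dy ∧ dz
Collecting like 3-forms: d(omega) = (-4*x - 3*z) dx ∧ dy ∧ dz.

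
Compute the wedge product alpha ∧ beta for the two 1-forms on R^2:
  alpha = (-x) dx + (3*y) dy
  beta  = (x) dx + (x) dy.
alpha ∧ beta = (-x*(x + 3*y)) dx ∧ dy

Distribute the wedge, using dx_i ∧ dx_j = -dx_j ∧ dx_i and dx_i ∧ dx_i = 0. For each pair (i, j) with i < j, the coefficient of dx_i ∧ dx_j in alpha ∧ beta is (alpha_i * beta_j - alpha_j * beta_i). Collecting: alpha ∧ beta = (-x*(x + 3*y)) dx ∧ dy.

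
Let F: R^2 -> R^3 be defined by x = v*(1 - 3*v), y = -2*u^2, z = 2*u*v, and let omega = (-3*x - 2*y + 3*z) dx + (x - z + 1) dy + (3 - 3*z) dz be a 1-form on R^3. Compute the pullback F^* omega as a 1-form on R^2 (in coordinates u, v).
F^* omega = (8*u^2*v - 4*u*v - 4*u + 6*v) du + (-36*u^2*v + 4*u^2 - 36*u*v^2 + 6*u*v + 6*u - 54*v^3 + 27*v^2 - 3*v) dv

Using F^*(f dg) = (f ∘ F) d(g ∘ F), substitute each coordinate x_i by F_i(u, v) in f_i, and replace dx_i by d F_i = (∂F_i/∂u) du + (∂F_i/∂v) dv.
  For the x component: f_1(F) = 4*u^2 + 6*u*v + 9*v^2 - 3*v; d F_1 = (0) du + (1 - 6*v) dv
  For the y component: f_2(F) = -2*u*v - 3*v^2 + v + 1; d F_2 = (-4*u) du + (0) dv
  For the z component: f_3(F) = -6*u*v + 3; d F_3 = (2*v) du + (2*u) dv
Combining and collecting du, dv coefficients:
  coeff of du: 8*u^2*v - 4*u*v - 4*u + 6*v
  coeff of dv: -36*u^2*v + 4*u^2 - 36*u*v^2 + 6*u*v + 6*u - 54*v^3 + 27*v^2 - 3*v
F^* omega = (8*u^2*v - 4*u*v - 4*u + 6*v) du + (-36*u^2*v + 4*u^2 - 36*u*v^2 + 6*u*v + 6*u - 54*v^3 + 27*v^2 - 3*v) dv.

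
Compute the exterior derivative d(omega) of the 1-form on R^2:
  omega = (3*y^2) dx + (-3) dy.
d(omega) = (-6*y) dx ∧ dy

For a 1-form omega = sum_i f_i dx_i, the exterior derivative is
  d(omega) = sum_{i < j} (∂f_j/∂x_i - ∂f_i/∂x_j) dx_i ∧ dx_j.
  coefficient of dx ∧ dy: ∂f_2/∂x - ∂f_1/∂y = ∂(-3)/∂x - ∂(3*y^2)/∂y = -6*y
Assembling: d(omega) = (-6*y) dx ∧ dy.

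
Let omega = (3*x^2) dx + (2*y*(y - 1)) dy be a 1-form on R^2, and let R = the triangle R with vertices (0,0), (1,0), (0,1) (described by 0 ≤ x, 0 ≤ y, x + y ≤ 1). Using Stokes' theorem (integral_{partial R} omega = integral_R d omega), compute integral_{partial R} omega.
integral_(partial R) omega = 0

Stokes: integral_partial_R omega = integral_R d omega with d omega = (∂Q/∂x - ∂P/∂y) dx ∧ dy.
  ∂Q/∂x = 0
  ∂P/∂y = 0
  integrand = ∂Q/∂x - ∂P/∂y = 0.
Integrating over R: integral_0^1 integral_0^{1-x} (0) dy dx = 0.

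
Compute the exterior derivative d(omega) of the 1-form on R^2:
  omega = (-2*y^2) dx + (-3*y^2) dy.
d(omega) = (4*y) dx ∧ dy

For a 1-form omega = sum_i f_i dx_i, the exterior derivative is
  d(omega) = sum_{i < j} (∂f_j/∂x_i - ∂f_i/∂x_j) dx_i ∧ dx_j.
  coefficient of dx ∧ dy: ∂f_2/∂x - ∂f_1/∂y = ∂(-3*y^2)/∂x - ∂(-2*y^2)/∂y = 4*y
Assembling: d(omega) = (4*y) dx ∧ dy.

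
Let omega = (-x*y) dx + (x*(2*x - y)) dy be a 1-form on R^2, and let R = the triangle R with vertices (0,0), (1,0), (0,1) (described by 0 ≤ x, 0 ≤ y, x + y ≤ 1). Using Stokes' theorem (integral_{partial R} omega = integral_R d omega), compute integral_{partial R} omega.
integral_(partial R) omega = 2/3

Stokes: integral_partial_R omega = integral_R d omega with d omega = (∂Q/∂x - ∂P/∂y) dx ∧ dy.
  ∂Q/∂x = 4*x - y
  ∂P/∂y = -x
  integrand = ∂Q/∂x - ∂P/∂y = 5*x - y.
Integrating over R: integral_0^1 integral_0^{1-x} (5*x - y) dy dx = 2/3.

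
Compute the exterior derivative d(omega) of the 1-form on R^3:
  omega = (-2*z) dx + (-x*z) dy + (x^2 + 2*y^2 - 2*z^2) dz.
d(omega) = (-z) dx ∧ dy + (2*x + 2) dx ∧ dz + (x + 4*y) dy ∧ dz

For a 1-form omega = sum_i f_i dx_i, the exterior derivative is
  d(omega) = sum_{i < j} (∂f_j/∂x_i - ∂f_i/∂x_j) dx_i ∧ dx_j.
  coefficient of dx ∧ dy: ∂f_2/∂x - ∂f_1/∂y = ∂(-x*z)/∂x - ∂(-2*z)/∂y = -z
  coefficient of dx ∧ dz: ∂f_3/∂x - ∂f_1/∂z = ∂(x^2 + 2*y^2 - 2*z^2)/∂x - ∂(-2*z)/∂z = 2*x + 2
  coefficient of dy ∧ dz: ∂f_3/∂y - ∂f_2/∂z = ∂(x^2 + 2*y^2 - 2*z^2)/∂y - ∂(-x*z)/∂z = x + 4*y
Assembling: d(omega) = (-z) dx ∧ dy + (2*x + 2) dx ∧ dz + (x + 4*y) dy ∧ dz.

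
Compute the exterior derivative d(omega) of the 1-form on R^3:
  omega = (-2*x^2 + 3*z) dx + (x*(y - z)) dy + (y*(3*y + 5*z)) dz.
d(omega) = (y - z) dx ∧ dy + (-3) dx ∧ dz + (x + 6*y + 5*z) dy ∧ dz

For a 1-form omega = sum_i f_i dx_i, the exterior derivative is
  d(omega) = sum_{i < j} (∂f_j/∂x_i - ∂f_i/∂x_j) dx_i ∧ dx_j.
  coefficient of dx ∧ dy: ∂f_2/∂x - ∂f_1/∂y = ∂(x*(y - z))/∂x - ∂(-2*x^2 + 3*z)/∂y = y - z
  coefficient of dx ∧ dz: ∂f_3/∂x - ∂f_1/∂z = ∂(y*(3*y + 5*z))/∂x - ∂(-2*x^2 + 3*z)/∂z = -3
  coefficient of dy ∧ dz: ∂f_3/∂y - ∂f_2/∂z = ∂(y*(3*y + 5*z))/∂y - ∂(x*(y - z))/∂z = x + 6*y + 5*z
Assembling: d(omega) = (y - z) dx ∧ dy + (-3) dx ∧ dz + (x + 6*y + 5*z) dy ∧ dz.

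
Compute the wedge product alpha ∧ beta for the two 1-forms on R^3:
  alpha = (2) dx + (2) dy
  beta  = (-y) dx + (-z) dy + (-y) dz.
alpha ∧ beta = (2*y - 2*z) dx ∧ dy + (-2*y) dx ∧ dz + (-2*y) dy ∧ dz

Distribute the wedge, using dx_i ∧ dx_j = -dx_j ∧ dx_i and dx_i ∧ dx_i = 0. For each pair (i, j) with i < j, the coefficient of dx_i ∧ dx_j in alpha ∧ beta is (alpha_i * beta_j - alpha_j * beta_i). Collecting: alpha ∧ beta = (2*y - 2*z) dx ∧ dy + (-2*y) dx ∧ dz + (-2*y) dy ∧ dz.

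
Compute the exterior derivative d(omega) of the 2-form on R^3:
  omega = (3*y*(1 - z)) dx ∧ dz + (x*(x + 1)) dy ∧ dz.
d(omega) = (2*x + 3*z - 2) dx ∧ dy ∧ dz

For a 2-form omega = sum_{i<j} g_{ij} dx_i ∧ dx_j, the exterior derivative is
  d(omega) = sum_{i<j} d(g_{ij}) ∧ dx_i ∧ dx_j = sum_{i<j, k} (∂g_{ij}/∂x_k) dx_k ∧ dx_i ∧ dx_j.
Expand each term, using dx_k ∧ dx_i ∧ dx_j = sgn(permutation) dx_{(a)} ∧ dx_{(b)} ∧ dx_{(c)} with (a < b < c) sorted:
  d(3*y*(1 - z)) includes (∂/∂y)(3*y*(1 - z)) dy = (3 - 3*z) dy, which multiplied by dx ∧ dz gives (3*z - 3) dx ∧ dy ∧ dz
  d(x*(x + 1)) includes (∂/∂x)(x*(x + 1)) dx = (2*x + 1) dx, which multiplied by dy ∧ dz gives (2*x + 1) dx ∧ dy ∧ dz
Collecting like 3-forms: d(omega) = (2*x + 3*z - 2) dx ∧ dy ∧ dz.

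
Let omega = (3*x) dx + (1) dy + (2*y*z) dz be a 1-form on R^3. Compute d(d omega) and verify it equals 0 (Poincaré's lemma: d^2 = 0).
d(d omega) = 0

Step 1: d omega = sum_{i<j} (∂f_j/∂x_i - ∂f_i/∂x_j) dx_i ∧ dx_j:
  coeff of dx ∧ dy: 0
  coeff of dx ∧ dz: 0
  coeff of dy ∧ dz: 2*z
Step 2: Apply d again to each 2-form coefficient. The only possible 3-form in R^3 is dx ∧ dy ∧ dz, with coefficient
  ∂(coeff of dy∧dz)/∂x - ∂(coeff of dx∧dz)/∂y + ∂(coeff of dx∧dy)/∂z
  = ∂/∂x (2*z) - ∂/∂y (0) + ∂/∂z (0).
Each of these terms simplifies to sums of mixed partials that cancel in pairs. The result is 0 (by equality of mixed partials for smooth functions — Schwarz / Clairaut).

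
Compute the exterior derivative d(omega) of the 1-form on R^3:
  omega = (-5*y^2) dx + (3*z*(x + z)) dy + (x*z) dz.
d(omega) = (10*y + 3*z) dx ∧ dy + (z) dx ∧ dz + (-3*x - 6*z) dy ∧ dz

For a 1-form omega = sum_i f_i dx_i, the exterior derivative is
  d(omega) = sum_{i < j} (∂f_j/∂x_i - ∂f_i/∂x_j) dx_i ∧ dx_j.
  coefficient of dx ∧ dy: ∂f_2/∂x - ∂f_1/∂y = ∂(3*z*(x + z))/∂x - ∂(-5*y^2)/∂y = 10*y + 3*z
  coefficient of dx ∧ dz: ∂f_3/∂x - ∂f_1/∂z = ∂(x*z)/∂x - ∂(-5*y^2)/∂z = z
  coefficient of dy ∧ dz: ∂f_3/∂y - ∂f_2/∂z = ∂(x*z)/∂y - ∂(3*z*(x + z))/∂z = -3*x - 6*z
Assembling: d(omega) = (10*y + 3*z) dx ∧ dy + (z) dx ∧ dz + (-3*x - 6*z) dy ∧ dz.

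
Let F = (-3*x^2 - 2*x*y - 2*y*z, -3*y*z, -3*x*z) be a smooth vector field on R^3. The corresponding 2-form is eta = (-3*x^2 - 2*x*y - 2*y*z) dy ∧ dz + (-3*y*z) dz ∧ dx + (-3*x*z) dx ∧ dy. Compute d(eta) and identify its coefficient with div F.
d(eta) = (-9*x - 2*y - 3*z) dx ∧ dy ∧ dz; div F = -9*x - 2*y - 3*z

For a 2-form in R^3 of the form above, applying d gives a 3-form with coefficient ∂P/∂x + ∂Q/∂y + ∂R/∂z:
  ∂P/∂x = -6*x - 2*y
  ∂Q/∂y = -3*z
  ∂R/∂z = -3*x
Sum = -9*x - 2*y - 3*z, which is exactly div F.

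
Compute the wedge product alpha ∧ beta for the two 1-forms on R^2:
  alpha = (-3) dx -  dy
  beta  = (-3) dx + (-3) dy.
alpha ∧ beta = (6) dx ∧ dy

Distribute the wedge, using dx_i ∧ dx_j = -dx_j ∧ dx_i and dx_i ∧ dx_i = 0. For each pair (i, j) with i < j, the coefficient of dx_i ∧ dx_j in alpha ∧ beta is (alpha_i * beta_j - alpha_j * beta_i). Collecting: alpha ∧ beta = (6) dx ∧ dy.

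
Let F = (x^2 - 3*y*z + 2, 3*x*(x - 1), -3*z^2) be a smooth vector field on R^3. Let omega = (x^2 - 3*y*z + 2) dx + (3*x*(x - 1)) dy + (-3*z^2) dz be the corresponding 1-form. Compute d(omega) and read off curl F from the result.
d(omega) = (0) dy ∧ dz + (-3*y) dz ∧ dx + (6*x + 3*z - 3) dx ∧ dy; curl F = (0, -3*y, 6*x + 3*z - 3)

d omega = sum_{i<j} (∂f_j/∂x_i - ∂f_i/∂x_j) dx_i ∧ dx_j. Under the identification (dy ∧ dz, dz ∧ dx, dx ∧ dy) ↔ (e_x, e_y, e_z), the coefficients are exactly the components of curl F. Compute:
  ∂R/∂y - ∂Q/∂z = (0) - (0) = 0
  ∂P/∂z - ∂R/∂x = (-3*y) - (0) = -3*y
  ∂Q/∂x - ∂P/∂y = (6*x - 3) - (-3*z) = 6*x + 3*z - 3.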